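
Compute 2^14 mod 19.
Using repeated squaring. 14 = 8 + 4 + 2 (binary 1110). Repeated squaring mod 19: 2^1 ≡ 2; 2^2 ≡ 2² = 4 ≡ 4; 2^4 ≡ 4² = 16 ≡ 16; 2^8 ≡ 16² = 256 ≡ 9. Multiply: 2^14 = 2^8 × 2^4 × 2^2 ≡ 9 × 16 × 4 (mod 19): 9 × 16 = 144 ≡ 11; 11 × 4 = 44 ≡ 6. So 2^14 ≡ 6 (mod 19).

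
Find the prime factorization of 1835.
5 × 367

Divide by primes starting from smallest:
1835 ÷ 5 = 367
367 ÷ 367 = 1

1835 = 5 × 367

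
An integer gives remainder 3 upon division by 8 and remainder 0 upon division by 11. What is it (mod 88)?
M = 8 × 11 = 88. M₁ = 11, y₁ ≡ 3 (mod 8). M₂ = 8, y₂ ≡ 7 (mod 11). n = 3×11×3 + 0×8×7 ≡ 11 (mod 88). The smallest positive such number is 11.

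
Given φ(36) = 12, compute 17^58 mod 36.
By Euler: 17^{12} ≡ 1 (mod 36) since gcd(17, 36) = 1. 58 = 4×12 + 10. So 17^{58} ≡ 17^{10} ≡ 1 (mod 36)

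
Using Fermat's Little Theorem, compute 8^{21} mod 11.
8

By Fermat's Little Theorem, a^(p-1) ≡ 1 (mod p) for prime p and gcd(a, p) = 1
Here p = 11, so 8^10 ≡ 1 (mod 11)
We can reduce the exponent: 21 mod 10 = 1
So 8^21 ≡ 8^1 (mod 11)
Computing: 8^1 mod 11 = 8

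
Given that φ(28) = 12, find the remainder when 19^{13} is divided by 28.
By Euler: 19^{12} ≡ 1 (mod 28) since gcd(19, 28) = 1. 13 = 1×12 + 1. So 19^{13} ≡ 19^{1} ≡ 19 (mod 28)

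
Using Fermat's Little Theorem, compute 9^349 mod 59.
By Fermat: 9^{58} ≡ 1 (mod 59). 349 = 6×58 + 1. So 9^{349} ≡ 9^{1} ≡ 9 (mod 59)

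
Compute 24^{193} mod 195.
24

Using successive squaring:
Binary expansion of 193: 11000001
Powers of 24 mod 195 (each is the square of the previous):
  24^1 ≡ 24 (mod 195)
  24^2 ≡ 24² = 576 ≡ 186 (mod 195)
  24^4 ≡ 186² = 34596 ≡ 81 (mod 195)
  24^8 ≡ 81² = 6561 ≡ 126 (mod 195)
  24^16 ≡ 126² = 15876 ≡ 81 (mod 195)
  24^32 ≡ 81² = 6561 ≡ 126 (mod 195)
  24^64 ≡ 126² = 15876 ≡ 81 (mod 195)
  24^128 ≡ 81² = 6561 ≡ 126 (mod 195)
193 = 128 + 64 + 1, so 24^193 = 24^128 × 24^64 × 24^1 ≡ 126 × 81 × 24 (mod 195)
Multiplying step by step:
  126 × 81 = 10206 ≡ 66 (mod 195)
  66 × 24 = 1584 ≡ 24 (mod 195)
Result: 24^193 ≡ 24 (mod 195)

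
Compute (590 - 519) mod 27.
17

(590 - 519) = 71
71 mod 27 = 17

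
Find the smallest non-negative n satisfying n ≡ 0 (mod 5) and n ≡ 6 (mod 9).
M = 5 × 9 = 45. M₁ = 9, y₁ ≡ 4 (mod 5). M₂ = 5, y₂ ≡ 2 (mod 9). n = 0×9×4 + 6×5×2 ≡ 15 (mod 45)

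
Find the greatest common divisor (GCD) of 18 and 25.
1

Using the Euclidean algorithm:
18 = 0 × 25 + 18
25 = 1 × 18 + 7
18 = 2 × 7 + 4
7 = 1 × 4 + 3
4 = 1 × 3 + 1
3 = 3 × 1 + 0

GCD(18, 25) = 1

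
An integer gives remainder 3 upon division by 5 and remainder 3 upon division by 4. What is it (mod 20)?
M = 5 × 4 = 20. M₁ = 4, y₁ ≡ 4 (mod 5). M₂ = 5, y₂ ≡ 1 (mod 4). y = 3×4×4 + 3×5×1 ≡ 3 (mod 20). The smallest positive such number is 3.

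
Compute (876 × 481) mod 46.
42

(876 × 481) = 421356
421356 mod 46 = 42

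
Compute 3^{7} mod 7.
3

Using successive squaring:
Binary expansion of 7: 111
Powers of 3 mod 7 (each is the square of the previous):
  3^1 ≡ 3 (mod 7)
  3^2 ≡ 3² = 9 ≡ 2 (mod 7)
  3^4 ≡ 2² = 4 ≡ 4 (mod 7)
7 = 4 + 2 + 1, so 3^7 = 3^4 × 3^2 × 3^1 ≡ 4 × 2 × 3 (mod 7)
Multiplying step by step:
  4 × 2 = 8 ≡ 1 (mod 7)
  1 × 3 = 3 ≡ 3 (mod 7)
Result: 3^7 ≡ 3 (mod 7)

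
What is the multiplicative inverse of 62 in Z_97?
62^(-1) ≡ 36 (mod 97). Verification: 62 × 36 = 2232 ≡ 1 (mod 97)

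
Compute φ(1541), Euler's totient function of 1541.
1452

Prime factorization: 1541 = 23 × 67
Using the formula φ(n) = n × Π(1 - 1/p) for each prime factor p:
φ(1541) = 1541 × (1 - 1/23) × (1 - 1/67)
φ(1541) = 1452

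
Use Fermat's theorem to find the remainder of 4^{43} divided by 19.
6

By Fermat's Little Theorem, a^(p-1) ≡ 1 (mod p) for prime p and gcd(a, p) = 1
Here p = 19, so 4^18 ≡ 1 (mod 19)
We can reduce the exponent: 43 mod 18 = 7
So 4^43 ≡ 4^7 (mod 19)
Computing: 4^7 mod 19 = 6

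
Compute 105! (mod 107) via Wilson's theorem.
(106)! = (105)! × (106) ≡ -1 (mod 107). So (105)! ≡ -1 × (106)^(-1) ≡ (-1)×(-1) = 1 (mod 107)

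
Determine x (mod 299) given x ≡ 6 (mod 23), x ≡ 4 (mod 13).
121

Using the Chinese Remainder Theorem:
M = product of moduli = 299
For equation 1: M_1 = 13, 13 ≡ 13 (mod 23), inverse of 13 mod 23 is 16 (check: 13 × 16 = 208 ≡ 1 (mod 23))
For equation 2: M_2 = 23, 23 ≡ 10 (mod 13), inverse of 23 mod 13 is 4 (check: 10 × 4 = 40 ≡ 1 (mod 13))
Combine: x ≡ Σ r_i×M_i×(M_i⁻¹ mod m_i) = 6×13×16 + 4×23×4 = 1248 + 368 = 1616
1616 mod 299 = 121
x ≡ 121 (mod 299)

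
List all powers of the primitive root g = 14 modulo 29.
g^1, g^2, ..., g^{28} mod 29: {14, 22, 18, 20, 19, 5, 12, 23, 3, 13, 8, 25, 2, 28, 15, 7, 11, 9, 10, 24, 17, 6, 26, 16, 21, 4, 27, 1}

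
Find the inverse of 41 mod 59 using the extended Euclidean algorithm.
Extended GCD: 41(-23) + 59(16) = 1. So 41^(-1) ≡ 36 ≡ 36 (mod 59). Verify: 41 × 36 = 1476 ≡ 1 (mod 59)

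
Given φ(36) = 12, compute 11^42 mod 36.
By Euler: 11^{12} ≡ 1 (mod 36) since gcd(11, 36) = 1. 42 = 3×12 + 6. So 11^{42} ≡ 11^{6} ≡ 1 (mod 36)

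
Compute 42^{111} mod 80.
48

Using successive squaring:
Binary expansion of 111: 1101111
Powers of 42 mod 80 (each is the square of the previous):
  42^1 ≡ 42 (mod 80)
  42^2 ≡ 42² = 1764 ≡ 4 (mod 80)
  42^4 ≡ 4² = 16 ≡ 16 (mod 80)
  42^8 ≡ 16² = 256 ≡ 16 (mod 80)
  42^16 ≡ 16² = 256 ≡ 16 (mod 80)
  42^32 ≡ 16² = 256 ≡ 16 (mod 80)
  42^64 ≡ 16² = 256 ≡ 16 (mod 80)
111 = 64 + 32 + 8 + 4 + 2 + 1, so 42^111 = 42^64 × 42^32 × 42^8 × 42^4 × 42^2 × 42^1 ≡ 16 × 16 × 16 × 16 × 4 × 42 (mod 80)
Multiplying step by step:
  16 × 16 = 256 ≡ 16 (mod 80)
  16 × 16 = 256 ≡ 16 (mod 80)
  16 × 16 = 256 ≡ 16 (mod 80)
  16 × 4 = 64 ≡ 64 (mod 80)
  64 × 42 = 2688 ≡ 48 (mod 80)
Result: 42^111 ≡ 48 (mod 80)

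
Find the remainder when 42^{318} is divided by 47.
By Fermat: 42^{46} ≡ 1 (mod 47). 318 = 6×46 + 42. So 42^{318} ≡ 42^{42} ≡ 37 (mod 47)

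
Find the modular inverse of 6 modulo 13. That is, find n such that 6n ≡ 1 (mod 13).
11

Using Extended Euclidean Algorithm:
gcd(6, 13) = 1
Bezout coefficients: 6 × -2 + 13 × 1 = 1
So 6 × -2 ≡ 1 (mod 13)
The inverse is -2 mod 13 = 11
Verification: 6 × 11 = 66 = 5 × 13 + 1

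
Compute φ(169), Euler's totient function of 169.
156

Prime factorization: 169 = 13^2
Using the formula φ(n) = n × Π(1 - 1/p) for each prime factor p:
φ(169) = 169 × (1 - 1/13)
φ(169) = 156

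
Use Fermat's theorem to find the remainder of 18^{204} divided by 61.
9

By Fermat's Little Theorem, a^(p-1) ≡ 1 (mod p) for prime p and gcd(a, p) = 1
Here p = 61, so 18^60 ≡ 1 (mod 61)
We can reduce the exponent: 204 mod 60 = 24
So 18^204 ≡ 18^24 (mod 61)
Computing: 18^24 mod 61 = 9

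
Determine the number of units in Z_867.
544

Prime factorization: 867 = 3 × 17^2
Using the formula φ(n) = n × Π(1 - 1/p) for each prime factor p:
φ(867) = 867 × (1 - 1/3) × (1 - 1/17)
φ(867) = 544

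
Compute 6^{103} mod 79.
75

Using successive squaring:
Binary expansion of 103: 1100111
Powers of 6 mod 79 (each is the square of the previous):
  6^1 ≡ 6 (mod 79)
  6^2 ≡ 6² = 36 ≡ 36 (mod 79)
  6^4 ≡ 36² = 1296 ≡ 32 (mod 79)
  6^8 ≡ 32² = 1024 ≡ 76 (mod 79)
  6^16 ≡ 76² = 5776 ≡ 9 (mod 79)
  6^32 ≡ 9² = 81 ≡ 2 (mod 79)
  6^64 ≡ 2² = 4 ≡ 4 (mod 79)
103 = 64 + 32 + 4 + 2 + 1, so 6^103 = 6^64 × 6^32 × 6^4 × 6^2 × 6^1 ≡ 4 × 2 × 32 × 36 × 6 (mod 79)
Multiplying step by step:
  4 × 2 = 8 ≡ 8 (mod 79)
  8 × 32 = 256 ≡ 19 (mod 79)
  19 × 36 = 684 ≡ 52 (mod 79)
  52 × 6 = 312 ≡ 75 (mod 79)
Result: 6^103 ≡ 75 (mod 79)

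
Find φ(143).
120

Prime factorization: 143 = 11 × 13
Using the formula φ(n) = n × Π(1 - 1/p) for each prime factor p:
φ(143) = 143 × (1 - 1/11) × (1 - 1/13)
φ(143) = 120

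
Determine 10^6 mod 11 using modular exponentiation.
6 = 4 + 2 (binary 110). Repeated squaring mod 11: 10^1 ≡ 10; 10^2 ≡ 10² = 100 ≡ 1; 10^4 ≡ 1² = 1 ≡ 1. Multiply: 10^6 = 10^4 × 10^2 ≡ 1 × 1 (mod 11): 1 × 1 = 1 ≡ 1. So 10^6 ≡ 1 (mod 11).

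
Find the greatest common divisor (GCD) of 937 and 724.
1

Using the Euclidean algorithm:
937 = 1 × 724 + 213
724 = 3 × 213 + 85
213 = 2 × 85 + 43
85 = 1 × 43 + 42
43 = 1 × 42 + 1
42 = 42 × 1 + 0

GCD(937, 724) = 1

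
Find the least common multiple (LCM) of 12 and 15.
60

First find GCD(12, 15) using the Euclidean algorithm:
12 = 0 × 15 + 12
15 = 1 × 12 + 3
12 = 4 × 3 + 0
GCD(12, 15) = 3

LCM formula: LCM(a, b) = (a × b) / GCD(a, b)
LCM(12, 15) = (12 × 15) / 3
LCM(12, 15) = 180 / 3
LCM(12, 15) = 60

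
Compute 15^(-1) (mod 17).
15^(-1) ≡ 8 (mod 17). Verification: 15 × 8 = 120 ≡ 1 (mod 17)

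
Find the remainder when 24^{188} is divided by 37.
By Fermat: 24^{36} ≡ 1 (mod 37). 188 = 5×36 + 8. So 24^{188} ≡ 24^{8} ≡ 9 (mod 37)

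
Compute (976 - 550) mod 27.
21

(976 - 550) = 426
426 mod 27 = 21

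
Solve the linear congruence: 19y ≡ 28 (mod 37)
19

Since gcd(19, 37) = 1 divides 28, a solution exists.
Multiply both sides by the inverse of 19 mod 37:
  19^(-1) mod 37 = 2
  x ≡ 2 × 28 ≡ 56 ≡ 19 (mod 37)
Verification: 19 × 19 = 361 = 9 × 37 + 28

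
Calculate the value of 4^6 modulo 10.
6 = 4 + 2 (binary 110). Repeated squaring mod 10: 4^1 ≡ 4; 4^2 ≡ 4² = 16 ≡ 6; 4^4 ≡ 6² = 36 ≡ 6. Multiply: 4^6 = 4^4 × 4^2 ≡ 6 × 6 (mod 10): 6 × 6 = 36 ≡ 6. So 4^6 ≡ 6 (mod 10).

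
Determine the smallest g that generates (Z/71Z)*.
7

A primitive root g modulo p has order p-1 = 70
Prime divisors of 70: [2, 5, 7]
g is a primitive root iff g^(70/q) ≢ 1 (mod 71) for each prime divisor q
Testing small values:
  g = 2: 2^35 ≡ 1, 2^14 ≡ 54, 2^10 ≡ 30 (mod 71) → 2^35 ≡ 1, not primitive root
  g = 3: 3^35 ≡ 1, 3^14 ≡ 54, 3^10 ≡ 48 (mod 71) → 3^35 ≡ 1, not primitive root
  g = 4: 4^35 ≡ 1, 4^14 ≡ 5, 4^10 ≡ 48 (mod 71) → 4^35 ≡ 1, not primitive root
  g = 5: 5^35 ≡ 1, 5^14 ≡ 57, 5^10 ≡ 1 (mod 71) → 5^35 ≡ 1, not primitive root
  g = 6: 6^35 ≡ 1, 6^14 ≡ 5, 6^10 ≡ 20 (mod 71) → 6^35 ≡ 1, not primitive root
  g = 7: 7^35 ≡ 70, 7^14 ≡ 54, 7^10 ≡ 45 (mod 71) → none is 1, primitive root!
The smallest primitive root is 7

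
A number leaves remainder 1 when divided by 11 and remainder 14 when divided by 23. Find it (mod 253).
M = 11 × 23 = 253. M₁ = 23, y₁ ≡ 1 (mod 11). M₂ = 11, y₂ ≡ 21 (mod 23). r = 1×23×1 + 14×11×21 ≡ 221 (mod 253)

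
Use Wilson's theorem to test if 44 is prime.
(43)! mod 44 = 0. Since 0 ≢ -1 (mod 44), 44 is not prime.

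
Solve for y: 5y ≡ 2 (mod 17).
14

Since gcd(5, 17) = 1 divides 2, a solution exists.
Multiply both sides by the inverse of 5 mod 17:
  5^(-1) mod 17 = 7
  x ≡ 7 × 2 ≡ 14 ≡ 14 (mod 17)
Verification: 5 × 14 = 70 = 4 × 17 + 2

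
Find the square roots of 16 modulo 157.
The square roots of 16 mod 157 are 153 and 4. Verify: 153² = 23409 ≡ 16 (mod 157)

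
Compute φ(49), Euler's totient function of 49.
42

Prime factorization: 49 = 7^2
Using the formula φ(n) = n × Π(1 - 1/p) for each prime factor p:
φ(49) = 49 × (1 - 1/7)
φ(49) = 42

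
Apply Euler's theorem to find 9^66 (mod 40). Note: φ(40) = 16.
By Euler: 9^{16} ≡ 1 (mod 40) since gcd(9, 40) = 1. 66 = 4×16 + 2. So 9^{66} ≡ 9^{2} ≡ 1 (mod 40)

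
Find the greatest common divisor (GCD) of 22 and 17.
1

Using the Euclidean algorithm:
22 = 1 × 17 + 5
17 = 3 × 5 + 2
5 = 2 × 2 + 1
2 = 2 × 1 + 0

GCD(22, 17) = 1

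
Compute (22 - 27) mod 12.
7

(22 - 27) = -5
-5 mod 12 = 7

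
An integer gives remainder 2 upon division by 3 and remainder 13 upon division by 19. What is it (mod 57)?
M = 3 × 19 = 57. M₁ = 19, y₁ ≡ 1 (mod 3). M₂ = 3, y₂ ≡ 13 (mod 19). x = 2×19×1 + 13×3×13 ≡ 32 (mod 57). The smallest positive such number is 32.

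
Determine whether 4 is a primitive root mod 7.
p - 1 = 6 has prime divisors 2, 3. Check 4^(6/q) mod 7 for each: 4^(6/2) = 4^3 ≡ 1, 4^(6/3) = 4^2 ≡ 2 (mod 7). Since 4^3 ≡ 1 (mod 7), the order of 4 divides 3 (in fact the order is 3) ≠ 6, so it is not a primitive root.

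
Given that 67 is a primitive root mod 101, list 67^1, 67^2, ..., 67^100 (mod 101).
g^1, g^2, ..., g^{100} mod 101: {67, 45, 86, 5, 32, 23, 26, 25, 59, 14, 29, 24, 93, 70, 44, 19, 61, 47, 18, 95, 2, 33, 90, 71, 10, 64, 46, 52, 50, 17, 28, 58, 48, 85, 39, 88, 38, 21, 94, 36, 89, 4, 66, 79, 41, 20, 27, 92, 3, 100, 34, 56, 15, 96, 69, 78, 75, 76, 42, 87, 72, 77, 8, 31, 57, 82, 40, 54, 83, 6, 99, 68, 11, 30, 91, 37, 55, 49, 51, 84, 73, 43, 53, 16, 62, 13, 63, 80, 7, 65, 12, 97, 35, 22, 60, 81, 74, 9, 98, 1}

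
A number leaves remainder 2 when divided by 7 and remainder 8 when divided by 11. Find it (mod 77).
M = 7 × 11 = 77. M₁ = 11, y₁ ≡ 2 (mod 7). M₂ = 7, y₂ ≡ 8 (mod 11). m = 2×11×2 + 8×7×8 ≡ 30 (mod 77)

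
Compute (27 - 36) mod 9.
0

(27 - 36) = -9
-9 mod 9 = 0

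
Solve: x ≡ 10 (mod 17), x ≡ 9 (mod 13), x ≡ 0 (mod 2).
M = 17 × 13 × 2 = 442. M₁ = 26, y₁ ≡ 2 (mod 17). M₂ = 34, y₂ ≡ 5 (mod 13). M₃ = 221, y₃ ≡ 1 (mod 2). x = 10×26×2 + 9×34×5 + 0×221×1 ≡ 282 (mod 442)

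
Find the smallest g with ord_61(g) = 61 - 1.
p - 1 = 60 has prime divisors 2, 3, 5. h is a primitive root mod 61 iff h^(60/q) ≢ 1 (mod 61) for each such q.
h = 2: 2^30 ≡ 60, 2^20 ≡ 47, 2^12 ≡ 9 (mod 61); none is 1, so 2 has order 60 and is a primitive root.
The smallest primitive root mod 61 is g = 2.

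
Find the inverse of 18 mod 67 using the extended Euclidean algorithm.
Extended GCD: 18(-26) + 67(7) = 1. So 18^(-1) ≡ 41 ≡ 41 (mod 67). Verify: 18 × 41 = 738 ≡ 1 (mod 67)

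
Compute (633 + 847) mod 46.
8

(633 + 847) = 1480
1480 mod 46 = 8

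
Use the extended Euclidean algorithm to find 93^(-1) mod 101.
Extended GCD: 93(-38) + 101(35) = 1. So 93^(-1) ≡ 63 ≡ 63 (mod 101). Verify: 93 × 63 = 5859 ≡ 1 (mod 101)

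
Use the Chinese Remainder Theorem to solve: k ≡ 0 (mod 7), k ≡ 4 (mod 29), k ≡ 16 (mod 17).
1512

Using the Chinese Remainder Theorem:
M = product of moduli = 3451
For equation 1: M_1 = 493, 493 ≡ 3 (mod 7), inverse of 493 mod 7 is 5 (check: 3 × 5 = 15 ≡ 1 (mod 7))
For equation 2: M_2 = 119, 119 ≡ 3 (mod 29), inverse of 119 mod 29 is 10 (check: 3 × 10 = 30 ≡ 1 (mod 29))
For equation 3: M_3 = 203, 203 ≡ 16 (mod 17), inverse of 203 mod 17 is 16 (check: 16 × 16 = 256 ≡ 1 (mod 17))
Combine: k ≡ Σ r_i×M_i×(M_i⁻¹ mod m_i) = 0×493×5 + 4×119×10 + 16×203×16 = 0 + 4760 + 51968 = 56728
56728 mod 3451 = 1512
k ≡ 1512 (mod 3451)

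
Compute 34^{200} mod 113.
83

Using successive squaring:
Binary expansion of 200: 11001000
Powers of 34 mod 113 (each is the square of the previous):
  34^1 ≡ 34 (mod 113)
  34^2 ≡ 34² = 1156 ≡ 26 (mod 113)
  34^4 ≡ 26² = 676 ≡ 111 (mod 113)
  34^8 ≡ 111² = 12321 ≡ 4 (mod 113)
  34^16 ≡ 4² = 16 ≡ 16 (mod 113)
  34^32 ≡ 16² = 256 ≡ 30 (mod 113)
  34^64 ≡ 30² = 900 ≡ 109 (mod 113)
  34^128 ≡ 109² = 11881 ≡ 16 (mod 113)
200 = 128 + 64 + 8, so 34^200 = 34^128 × 34^64 × 34^8 ≡ 16 × 109 × 4 (mod 113)
Multiplying step by step:
  16 × 109 = 1744 ≡ 49 (mod 113)
  49 × 4 = 196 ≡ 83 (mod 113)
Result: 34^200 ≡ 83 (mod 113)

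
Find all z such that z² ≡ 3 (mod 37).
The square roots of 3 mod 37 are 22 and 15. Verify: 22² = 484 ≡ 3 (mod 37)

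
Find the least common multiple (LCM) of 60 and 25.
300

First find GCD(60, 25) using the Euclidean algorithm:
60 = 2 × 25 + 10
25 = 2 × 10 + 5
10 = 2 × 5 + 0
GCD(60, 25) = 5

LCM formula: LCM(a, b) = (a × b) / GCD(a, b)
LCM(60, 25) = (60 × 25) / 5
LCM(60, 25) = 1500 / 5
LCM(60, 25) = 300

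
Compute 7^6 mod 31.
6 = 4 + 2 (binary 110). Repeated squaring mod 31: 7^1 ≡ 7; 7^2 ≡ 7² = 49 ≡ 18; 7^4 ≡ 18² = 324 ≡ 14. Multiply: 7^6 = 7^4 × 7^2 ≡ 14 × 18 (mod 31): 14 × 18 = 252 ≡ 4. So 7^6 ≡ 4 (mod 31).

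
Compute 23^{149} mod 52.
43

Using successive squaring:
Binary expansion of 149: 10010101
Powers of 23 mod 52 (each is the square of the previous):
  23^1 ≡ 23 (mod 52)
  23^2 ≡ 23² = 529 ≡ 9 (mod 52)
  23^4 ≡ 9² = 81 ≡ 29 (mod 52)
  23^8 ≡ 29² = 841 ≡ 9 (mod 52)
  23^16 ≡ 9² = 81 ≡ 29 (mod 52)
  23^32 ≡ 29² = 841 ≡ 9 (mod 52)
  23^64 ≡ 9² = 81 ≡ 29 (mod 52)
  23^128 ≡ 29² = 841 ≡ 9 (mod 52)
149 = 128 + 16 + 4 + 1, so 23^149 = 23^128 × 23^16 × 23^4 × 23^1 ≡ 9 × 29 × 29 × 23 (mod 52)
Multiplying step by step:
  9 × 29 = 261 ≡ 1 (mod 52)
  1 × 29 = 29 ≡ 29 (mod 52)
  29 × 23 = 667 ≡ 43 (mod 52)
Result: 23^149 ≡ 43 (mod 52)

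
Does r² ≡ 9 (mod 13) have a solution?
By Euler's criterion: 9^{6} ≡ 1 (mod 13). Since this equals 1, 9 is a QR.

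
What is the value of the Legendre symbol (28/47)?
(28/47) = 28^{23} mod 47 = 1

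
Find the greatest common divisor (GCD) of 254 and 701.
1

Using the Euclidean algorithm:
254 = 0 × 701 + 254
701 = 2 × 254 + 193
254 = 1 × 193 + 61
193 = 3 × 61 + 10
61 = 6 × 10 + 1
10 = 10 × 1 + 0

GCD(254, 701) = 1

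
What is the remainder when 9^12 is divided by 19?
Using repeated squaring. 12 = 8 + 4 (binary 1100). Repeated squaring mod 19: 9^1 ≡ 9; 9^2 ≡ 9² = 81 ≡ 5; 9^4 ≡ 5² = 25 ≡ 6; 9^8 ≡ 6² = 36 ≡ 17. Multiply: 9^12 = 9^8 × 9^4 ≡ 17 × 6 (mod 19): 17 × 6 = 102 ≡ 7. So 9^12 ≡ 7 (mod 19).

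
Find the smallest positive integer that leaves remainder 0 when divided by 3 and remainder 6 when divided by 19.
M = 3 × 19 = 57. M₁ = 19, y₁ ≡ 1 (mod 3). M₂ = 3, y₂ ≡ 13 (mod 19). m = 0×19×1 + 6×3×13 ≡ 6 (mod 57). The smallest positive such number is 6.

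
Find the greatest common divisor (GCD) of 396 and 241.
1

Using the Euclidean algorithm:
396 = 1 × 241 + 155
241 = 1 × 155 + 86
155 = 1 × 86 + 69
86 = 1 × 69 + 17
69 = 4 × 17 + 1
17 = 17 × 1 + 0

GCD(396, 241) = 1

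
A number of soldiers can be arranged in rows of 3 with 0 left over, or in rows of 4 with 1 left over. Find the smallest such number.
M = 3 × 4 = 12. M₁ = 4, y₁ ≡ 1 (mod 3). M₂ = 3, y₂ ≡ 3 (mod 4). k = 0×4×1 + 1×3×3 ≡ 9 (mod 12). The smallest positive such number is 9.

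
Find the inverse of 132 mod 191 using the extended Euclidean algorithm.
Extended GCD: 132(-68) + 191(47) = 1. So 132^(-1) ≡ 123 ≡ 123 (mod 191). Verify: 132 × 123 = 16236 ≡ 1 (mod 191)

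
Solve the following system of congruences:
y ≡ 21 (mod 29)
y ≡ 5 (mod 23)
166

Using the Chinese Remainder Theorem:
M = product of moduli = 667
For equation 1: M_1 = 23, 23 ≡ 23 (mod 29), inverse of 23 mod 29 is 24 (check: 23 × 24 = 552 ≡ 1 (mod 29))
For equation 2: M_2 = 29, 29 ≡ 6 (mod 23), inverse of 29 mod 23 is 4 (check: 6 × 4 = 24 ≡ 1 (mod 23))
Combine: y ≡ Σ r_i×M_i×(M_i⁻¹ mod m_i) = 21×23×24 + 5×29×4 = 11592 + 580 = 12172
12172 mod 667 = 166
y ≡ 166 (mod 667)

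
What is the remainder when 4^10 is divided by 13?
10 = 8 + 2 (binary 1010). Repeated squaring mod 13: 4^1 ≡ 4; 4^2 ≡ 4² = 16 ≡ 3; 4^4 ≡ 3² = 9 ≡ 9; 4^8 ≡ 9² = 81 ≡ 3. Multiply: 4^10 = 4^8 × 4^2 ≡ 3 × 3 (mod 13): 3 × 3 = 9 ≡ 9. So 4^10 ≡ 9 (mod 13).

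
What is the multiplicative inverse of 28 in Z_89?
35

Using Extended Euclidean Algorithm:
gcd(28, 89) = 1
Bezout coefficients: 28 × 35 + 89 × -11 = 1
So 28 × 35 ≡ 1 (mod 89)
The inverse is 35 mod 89 = 35
Verification: 28 × 35 = 980 = 11 × 89 + 1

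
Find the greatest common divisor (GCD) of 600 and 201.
3

Using the Euclidean algorithm:
600 = 2 × 201 + 198
201 = 1 × 198 + 3
198 = 66 × 3 + 0

GCD(600, 201) = 3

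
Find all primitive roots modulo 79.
Primitive roots mod 79: {3, 6, 7, 28, 29, 30, 34, 35, 37, 39, 43, 47, 48, 53, 54, 59, 60, 63, 66, 68, 70, 74, 75, 77}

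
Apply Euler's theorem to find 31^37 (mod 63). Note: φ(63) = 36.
By Euler: 31^{36} ≡ 1 (mod 63) since gcd(31, 63) = 1. 37 = 1×36 + 1. So 31^{37} ≡ 31^{1} ≡ 31 (mod 63)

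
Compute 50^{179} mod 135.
20

Using successive squaring:
Binary expansion of 179: 10110011
Powers of 50 mod 135 (each is the square of the previous):
  50^1 ≡ 50 (mod 135)
  50^2 ≡ 50² = 2500 ≡ 70 (mod 135)
  50^4 ≡ 70² = 4900 ≡ 40 (mod 135)
  50^8 ≡ 40² = 1600 ≡ 115 (mod 135)
  50^16 ≡ 115² = 13225 ≡ 130 (mod 135)
  50^32 ≡ 130² = 16900 ≡ 25 (mod 135)
  50^64 ≡ 25² = 625 ≡ 85 (mod 135)
  50^128 ≡ 85² = 7225 ≡ 70 (mod 135)
179 = 128 + 32 + 16 + 2 + 1, so 50^179 = 50^128 × 50^32 × 50^16 × 50^2 × 50^1 ≡ 70 × 25 × 130 × 70 × 50 (mod 135)
Multiplying step by step:
  70 × 25 = 1750 ≡ 130 (mod 135)
  130 × 130 = 16900 ≡ 25 (mod 135)
  25 × 70 = 1750 ≡ 130 (mod 135)
  130 × 50 = 6500 ≡ 20 (mod 135)
Result: 50^179 ≡ 20 (mod 135)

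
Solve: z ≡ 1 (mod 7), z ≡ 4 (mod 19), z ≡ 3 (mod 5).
M = 7 × 19 × 5 = 665. M₁ = 95, y₁ ≡ 2 (mod 7). M₂ = 35, y₂ ≡ 6 (mod 19). M₃ = 133, y₃ ≡ 2 (mod 5). z = 1×95×2 + 4×35×6 + 3×133×2 ≡ 498 (mod 665)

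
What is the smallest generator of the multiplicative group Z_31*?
p - 1 = 30 has prime divisors 2, 3, 5. h is a primitive root mod 31 iff h^(30/q) ≢ 1 (mod 31) for each such q.
h = 2: 2^15 ≡ 1, 2^10 ≡ 1, 2^6 ≡ 2 (mod 31); 2^15 ≡ 1, so not a primitive root.
h = 3: 3^15 ≡ 30, 3^10 ≡ 25, 3^6 ≡ 16 (mod 31); none is 1, so 3 has order 30 and is a primitive root.
The smallest primitive root mod 31 is g = 3.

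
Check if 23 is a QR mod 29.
By Euler's criterion: 23^{14} ≡ 1 (mod 29). Since this equals 1, 23 is a QR.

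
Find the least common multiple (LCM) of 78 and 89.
6942

First find GCD(78, 89) using the Euclidean algorithm:
78 = 0 × 89 + 78
89 = 1 × 78 + 11
78 = 7 × 11 + 1
11 = 11 × 1 + 0
GCD(78, 89) = 1

LCM formula: LCM(a, b) = (a × b) / GCD(a, b)
LCM(78, 89) = (78 × 89) / 1
LCM(78, 89) = 6942 / 1
LCM(78, 89) = 6942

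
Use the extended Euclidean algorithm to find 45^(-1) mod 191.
Extended GCD: 45(17) + 191(-4) = 1. So 45^(-1) ≡ 17 ≡ 17 (mod 191). Verify: 45 × 17 = 765 ≡ 1 (mod 191)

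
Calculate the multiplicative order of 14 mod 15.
Powers of 14 mod 15: 14^1≡14, 14^2≡1. Order = 2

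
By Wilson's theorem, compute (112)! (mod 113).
By Wilson's theorem, (112)! ≡ -1 ≡ 112 (mod 113)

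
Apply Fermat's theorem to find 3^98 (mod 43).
By Fermat: 3^{42} ≡ 1 (mod 43). 98 = 2×42 + 14. So 3^{98} ≡ 3^{14} ≡ 36 (mod 43)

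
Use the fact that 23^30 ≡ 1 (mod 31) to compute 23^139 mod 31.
By Fermat: 23^{30} ≡ 1 (mod 31). 139 = 4×30 + 19. So 23^{139} ≡ 23^{19} ≡ 27 (mod 31)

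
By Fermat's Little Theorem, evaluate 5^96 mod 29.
By Fermat: 5^{28} ≡ 1 (mod 29). 96 = 3×28 + 12. So 5^{96} ≡ 5^{12} ≡ 7 (mod 29)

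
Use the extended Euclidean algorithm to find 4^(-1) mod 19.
Extended GCD: 4(5) + 19(-1) = 1. So 4^(-1) ≡ 5 ≡ 5 (mod 19). Verify: 4 × 5 = 20 ≡ 1 (mod 19)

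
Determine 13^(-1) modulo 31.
13^(-1) ≡ 12 (mod 31). Verification: 13 × 12 = 156 ≡ 1 (mod 31)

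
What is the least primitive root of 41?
6

A primitive root g modulo p has order p-1 = 40
Prime divisors of 40: [2, 5]
g is a primitive root iff g^(40/q) ≢ 1 (mod 41) for each prime divisor q
Testing small values:
  g = 2: 2^20 ≡ 1, 2^8 ≡ 10 (mod 41) → 2^20 ≡ 1, not primitive root
  g = 3: 3^20 ≡ 40, 3^8 ≡ 1 (mod 41) → 3^8 ≡ 1, not primitive root
  g = 4: 4^20 ≡ 1, 4^8 ≡ 18 (mod 41) → 4^20 ≡ 1, not primitive root
  g = 5: 5^20 ≡ 1, 5^8 ≡ 18 (mod 41) → 5^20 ≡ 1, not primitive root
  g = 6: 6^20 ≡ 40, 6^8 ≡ 10 (mod 41) → none is 1, primitive root!
The smallest primitive root is 6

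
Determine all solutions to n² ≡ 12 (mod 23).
The square roots of 12 mod 23 are 9 and 14. Verify: 9² = 81 ≡ 12 (mod 23)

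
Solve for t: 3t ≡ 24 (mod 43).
8

Since gcd(3, 43) = 1 divides 24, a solution exists.
Multiply both sides by the inverse of 3 mod 43:
  3^(-1) mod 43 = 29
  x ≡ 29 × 24 ≡ 696 ≡ 8 (mod 43)
Verification: 3 × 8 = 24 = 0 × 43 + 24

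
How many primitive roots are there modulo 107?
Number of primitive roots mod 107 = φ(106) = 52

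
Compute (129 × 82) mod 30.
18

(129 × 82) = 10578
10578 mod 30 = 18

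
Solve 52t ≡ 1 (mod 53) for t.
52^(-1) ≡ 52 (mod 53). Verification: 52 × 52 = 2704 ≡ 1 (mod 53)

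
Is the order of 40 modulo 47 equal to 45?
No, the actual order is 46, not 45.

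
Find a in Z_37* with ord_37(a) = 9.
7 has order 9 mod 37 since 7^{9} ≡ 1 (mod 37) and no smaller power works.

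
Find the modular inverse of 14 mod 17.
14^(-1) ≡ 11 (mod 17). Verification: 14 × 11 = 154 ≡ 1 (mod 17)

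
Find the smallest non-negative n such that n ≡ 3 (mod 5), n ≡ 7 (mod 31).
38

Using the Chinese Remainder Theorem:
M = product of moduli = 155
For equation 1: M_1 = 31, 31 ≡ 1 (mod 5), inverse of 31 mod 5 is 1 (check: 1 × 1 = 1 ≡ 1 (mod 5))
For equation 2: M_2 = 5, 5 ≡ 5 (mod 31), inverse of 5 mod 31 is 25 (check: 5 × 25 = 125 ≡ 1 (mod 31))
Combine: n ≡ Σ r_i×M_i×(M_i⁻¹ mod m_i) = 3×31×1 + 7×5×25 = 93 + 875 = 968
968 mod 155 = 38
n ≡ 38 (mod 155)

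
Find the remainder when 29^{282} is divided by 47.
By Fermat: 29^{46} ≡ 1 (mod 47). 282 = 6×46 + 6. So 29^{282} ≡ 29^{6} ≡ 16 (mod 47)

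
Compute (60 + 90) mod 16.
6

(60 + 90) = 150
150 mod 16 = 6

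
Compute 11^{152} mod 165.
121

Using successive squaring:
Binary expansion of 152: 10011000
Powers of 11 mod 165 (each is the square of the previous):
  11^1 ≡ 11 (mod 165)
  11^2 ≡ 11² = 121 ≡ 121 (mod 165)
  11^4 ≡ 121² = 14641 ≡ 121 (mod 165)
  11^8 ≡ 121² = 14641 ≡ 121 (mod 165)
  11^16 ≡ 121² = 14641 ≡ 121 (mod 165)
  11^32 ≡ 121² = 14641 ≡ 121 (mod 165)
  11^64 ≡ 121² = 14641 ≡ 121 (mod 165)
  11^128 ≡ 121² = 14641 ≡ 121 (mod 165)
152 = 128 + 16 + 8, so 11^152 = 11^128 × 11^16 × 11^8 ≡ 121 × 121 × 121 (mod 165)
Multiplying step by step:
  121 × 121 = 14641 ≡ 121 (mod 165)
  121 × 121 = 14641 ≡ 121 (mod 165)
Result: 11^152 ≡ 121 (mod 165)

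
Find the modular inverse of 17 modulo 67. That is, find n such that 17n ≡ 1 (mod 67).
4

Using Extended Euclidean Algorithm:
gcd(17, 67) = 1
Bezout coefficients: 17 × 4 + 67 × -1 = 1
So 17 × 4 ≡ 1 (mod 67)
The inverse is 4 mod 67 = 4
Verification: 17 × 4 = 68 = 1 × 67 + 1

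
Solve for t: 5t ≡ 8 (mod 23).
20

Since gcd(5, 23) = 1 divides 8, a solution exists.
Multiply both sides by the inverse of 5 mod 23:
  5^(-1) mod 23 = 14
  x ≡ 14 × 8 ≡ 112 ≡ 20 (mod 23)
Verification: 5 × 20 = 100 = 4 × 23 + 8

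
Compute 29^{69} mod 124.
77

Using successive squaring:
Binary expansion of 69: 1000101
Powers of 29 mod 124 (each is the square of the previous):
  29^1 ≡ 29 (mod 124)
  29^2 ≡ 29² = 841 ≡ 97 (mod 124)
  29^4 ≡ 97² = 9409 ≡ 109 (mod 124)
  29^8 ≡ 109² = 11881 ≡ 101 (mod 124)
  29^16 ≡ 101² = 10201 ≡ 33 (mod 124)
  29^32 ≡ 33² = 1089 ≡ 97 (mod 124)
  29^64 ≡ 97² = 9409 ≡ 109 (mod 124)
69 = 64 + 4 + 1, so 29^69 = 29^64 × 29^4 × 29^1 ≡ 109 × 109 × 29 (mod 124)
Multiplying step by step:
  109 × 109 = 11881 ≡ 101 (mod 124)
  101 × 29 = 2929 ≡ 77 (mod 124)
Result: 29^69 ≡ 77 (mod 124)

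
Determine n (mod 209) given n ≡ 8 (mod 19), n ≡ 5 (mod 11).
27

Using the Chinese Remainder Theorem:
M = product of moduli = 209
For equation 1: M_1 = 11, 11 ≡ 11 (mod 19), inverse of 11 mod 19 is 7 (check: 11 × 7 = 77 ≡ 1 (mod 19))
For equation 2: M_2 = 19, 19 ≡ 8 (mod 11), inverse of 19 mod 11 is 7 (check: 8 × 7 = 56 ≡ 1 (mod 11))
Combine: n ≡ Σ r_i×M_i×(M_i⁻¹ mod m_i) = 8×11×7 + 5×19×7 = 616 + 665 = 1281
1281 mod 209 = 27
n ≡ 27 (mod 209)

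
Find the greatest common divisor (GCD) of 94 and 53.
1

Using the Euclidean algorithm:
94 = 1 × 53 + 41
53 = 1 × 41 + 12
41 = 3 × 12 + 5
12 = 2 × 5 + 2
5 = 2 × 2 + 1
2 = 2 × 1 + 0

GCD(94, 53) = 1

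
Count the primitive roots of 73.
24

The number of primitive roots modulo p is φ(p-1) = φ(72)
φ(72) = 24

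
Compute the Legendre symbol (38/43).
(38/43) = 38^{21} mod 43 = 1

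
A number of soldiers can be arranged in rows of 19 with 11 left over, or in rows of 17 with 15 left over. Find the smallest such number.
M = 19 × 17 = 323. M₁ = 17, y₁ ≡ 9 (mod 19). M₂ = 19, y₂ ≡ 9 (mod 17). y = 11×17×9 + 15×19×9 ≡ 49 (mod 323). The smallest positive such number is 49.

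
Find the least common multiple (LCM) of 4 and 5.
20

First find GCD(4, 5) using the Euclidean algorithm:
4 = 0 × 5 + 4
5 = 1 × 4 + 1
4 = 4 × 1 + 0
GCD(4, 5) = 1

LCM formula: LCM(a, b) = (a × b) / GCD(a, b)
LCM(4, 5) = (4 × 5) / 1
LCM(4, 5) = 20 / 1
LCM(4, 5) = 20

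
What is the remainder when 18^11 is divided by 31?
Using repeated squaring. 11 = 8 + 2 + 1 (binary 1011). Repeated squaring mod 31: 18^1 ≡ 18; 18^2 ≡ 18² = 324 ≡ 14; 18^4 ≡ 14² = 196 ≡ 10; 18^8 ≡ 10² = 100 ≡ 7. Multiply: 18^11 = 18^8 × 18^2 × 18^1 ≡ 7 × 14 × 18 (mod 31): 7 × 14 = 98 ≡ 5; 5 × 18 = 90 ≡ 28. So 18^11 ≡ 28 (mod 31).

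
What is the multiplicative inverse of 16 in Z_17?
16

Using Extended Euclidean Algorithm:
gcd(16, 17) = 1
Bezout coefficients: 16 × -1 + 17 × 1 = 1
So 16 × -1 ≡ 1 (mod 17)
The inverse is -1 mod 17 = 16
Verification: 16 × 16 = 256 = 15 × 17 + 1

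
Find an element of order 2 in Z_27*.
26 has order 2 mod 27 since 26^{2} ≡ 1 (mod 27) and no smaller power works.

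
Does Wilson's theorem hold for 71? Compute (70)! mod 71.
(70)! mod 71 = 70. Since this equals -1 (mod 71), Wilson confirms 71 is prime.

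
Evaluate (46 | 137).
(46/137) = 46^{68} mod 137 = -1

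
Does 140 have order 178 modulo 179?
p - 1 = 178 has prime divisors 2, 89. Check 140^(178/q) mod 179 for each: 140^(178/2) = 140^89 ≡ 178, 140^(178/89) = 140^2 ≡ 89 (mod 179). None of these is 1, so 140 has order 178 = φ(179), so it is a primitive root mod 179.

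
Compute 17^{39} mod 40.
33

Using successive squaring:
Binary expansion of 39: 100111
Powers of 17 mod 40 (each is the square of the previous):
  17^1 ≡ 17 (mod 40)
  17^2 ≡ 17² = 289 ≡ 9 (mod 40)
  17^4 ≡ 9² = 81 ≡ 1 (mod 40)
  17^8 ≡ 1² = 1 ≡ 1 (mod 40)
  17^16 ≡ 1² = 1 ≡ 1 (mod 40)
  17^32 ≡ 1² = 1 ≡ 1 (mod 40)
39 = 32 + 4 + 2 + 1, so 17^39 = 17^32 × 17^4 × 17^2 × 17^1 ≡ 1 × 1 × 9 × 17 (mod 40)
Multiplying step by step:
  1 × 1 = 1 ≡ 1 (mod 40)
  1 × 9 = 9 ≡ 9 (mod 40)
  9 × 17 = 153 ≡ 33 (mod 40)
Result: 17^39 ≡ 33 (mod 40)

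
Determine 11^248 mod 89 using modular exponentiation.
Using Fermat: 11^{88} ≡ 1 (mod 89). 248 ≡ 72 (mod 88). So 11^{248} ≡ 11^{72} ≡ 16 (mod 89)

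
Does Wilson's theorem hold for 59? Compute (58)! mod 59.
(58)! mod 59 = 58. Since this equals -1 (mod 59), Wilson confirms 59 is prime.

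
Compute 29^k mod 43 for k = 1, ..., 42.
g^1, g^2, ..., g^{42} mod 43: {29, 24, 8, 17, 20, 21, 7, 31, 39, 13, 33, 11, 18, 6, 2, 15, 5, 16, 34, 40, 42, 14, 19, 35, 26, 23, 22, 36, 12, 4, 30, 10, 32, 25, 37, 41, 28, 38, 27, 9, 3, 1}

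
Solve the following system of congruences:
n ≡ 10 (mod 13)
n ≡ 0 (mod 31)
62

Using the Chinese Remainder Theorem:
M = product of moduli = 403
For equation 1: M_1 = 31, 31 ≡ 5 (mod 13), inverse of 31 mod 13 is 8 (check: 5 × 8 = 40 ≡ 1 (mod 13))
For equation 2: M_2 = 13, 13 ≡ 13 (mod 31), inverse of 13 mod 31 is 12 (check: 13 × 12 = 156 ≡ 1 (mod 31))
Combine: n ≡ Σ r_i×M_i×(M_i⁻¹ mod m_i) = 10×31×8 + 0×13×12 = 2480 + 0 = 2480
2480 mod 403 = 62
n ≡ 62 (mod 403)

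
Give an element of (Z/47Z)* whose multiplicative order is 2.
46 has order 2 mod 47 since 46^{2} ≡ 1 (mod 47) and no smaller power works.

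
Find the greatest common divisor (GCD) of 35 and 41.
1

Using the Euclidean algorithm:
35 = 0 × 41 + 35
41 = 1 × 35 + 6
35 = 5 × 6 + 5
6 = 1 × 5 + 1
5 = 5 × 1 + 0

GCD(35, 41) = 1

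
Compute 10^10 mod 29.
10 = 8 + 2 (binary 1010). Repeated squaring mod 29: 10^1 ≡ 10; 10^2 ≡ 10² = 100 ≡ 13; 10^4 ≡ 13² = 169 ≡ 24; 10^8 ≡ 24² = 576 ≡ 25. Multiply: 10^10 = 10^8 × 10^2 ≡ 25 × 13 (mod 29): 25 × 13 = 325 ≡ 6. So 10^10 ≡ 6 (mod 29).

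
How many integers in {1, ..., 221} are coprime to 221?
192

Prime factorization: 221 = 13 × 17
Using the formula φ(n) = n × Π(1 - 1/p) for each prime factor p:
φ(221) = 221 × (1 - 1/13) × (1 - 1/17)
φ(221) = 192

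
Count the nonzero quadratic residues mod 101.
For prime 101, there are (p-1)/2 = (101-1)/2 = 50 quadratic residues (excluding 0).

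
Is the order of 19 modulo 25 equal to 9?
No, the actual order is 10, not 9.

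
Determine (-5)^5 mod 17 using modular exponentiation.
(-5) ≡ 12 (mod 17). 5 = 4 + 1 (binary 101). Repeated squaring mod 17: 12^1 ≡ 12; 12^2 ≡ 12² = 144 ≡ 8; 12^4 ≡ 8² = 64 ≡ 13. Multiply: (-5)^5 ≡ 12^4 × 12^1 ≡ 13 × 12 (mod 17): 13 × 12 = 156 ≡ 3. So (-5)^5 ≡ 3 (mod 17).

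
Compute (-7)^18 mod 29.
Using repeated squaring. (-7) ≡ 22 (mod 29). 18 = 16 + 2 (binary 10010). Repeated squaring mod 29: 22^1 ≡ 22; 22^2 ≡ 22² = 484 ≡ 20; 22^4 ≡ 20² = 400 ≡ 23; 22^8 ≡ 23² = 529 ≡ 7; 22^16 ≡ 7² = 49 ≡ 20. Multiply: (-7)^18 ≡ 22^16 × 22^2 ≡ 20 × 20 (mod 29): 20 × 20 = 400 ≡ 23. So (-7)^18 ≡ 23 (mod 29).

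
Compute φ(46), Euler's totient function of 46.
22

Prime factorization: 46 = 2 × 23
Using the formula φ(n) = n × Π(1 - 1/p) for each prime factor p:
φ(46) = 46 × (1 - 1/2) × (1 - 1/23)
φ(46) = 22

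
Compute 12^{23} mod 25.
3

Using successive squaring:
Binary expansion of 23: 10111
Powers of 12 mod 25 (each is the square of the previous):
  12^1 ≡ 12 (mod 25)
  12^2 ≡ 12² = 144 ≡ 19 (mod 25)
  12^4 ≡ 19² = 361 ≡ 11 (mod 25)
  12^8 ≡ 11² = 121 ≡ 21 (mod 25)
  12^16 ≡ 21² = 441 ≡ 16 (mod 25)
23 = 16 + 4 + 2 + 1, so 12^23 = 12^16 × 12^4 × 12^2 × 12^1 ≡ 16 × 11 × 19 × 12 (mod 25)
Multiplying step by step:
  16 × 11 = 176 ≡ 1 (mod 25)
  1 × 19 = 19 ≡ 19 (mod 25)
  19 × 12 = 228 ≡ 3 (mod 25)
Result: 12^23 ≡ 3 (mod 25)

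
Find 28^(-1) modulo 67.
12

Using Extended Euclidean Algorithm:
gcd(28, 67) = 1
Bezout coefficients: 28 × 12 + 67 × -5 = 1
So 28 × 12 ≡ 1 (mod 67)
The inverse is 12 mod 67 = 12
Verification: 28 × 12 = 336 = 5 × 67 + 1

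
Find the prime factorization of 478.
2 × 239

Divide by primes starting from smallest:
478 ÷ 2 = 239
239 ÷ 239 = 1

478 = 2 × 239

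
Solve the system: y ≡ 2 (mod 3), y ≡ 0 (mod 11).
M = 3 × 11 = 33. M₁ = 11, y₁ ≡ 2 (mod 3). M₂ = 3, y₂ ≡ 4 (mod 11). y = 2×11×2 + 0×3×4 ≡ 11 (mod 33)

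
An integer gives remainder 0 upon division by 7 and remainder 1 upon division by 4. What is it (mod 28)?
M = 7 × 4 = 28. M₁ = 4, y₁ ≡ 2 (mod 7). M₂ = 7, y₂ ≡ 3 (mod 4). n = 0×4×2 + 1×7×3 ≡ 21 (mod 28). The smallest positive such number is 21.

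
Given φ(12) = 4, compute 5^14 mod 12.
By Euler: 5^{4} ≡ 1 (mod 12) since gcd(5, 12) = 1. 14 = 3×4 + 2. So 5^{14} ≡ 5^{2} ≡ 1 (mod 12)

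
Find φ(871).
792

Prime factorization: 871 = 13 × 67
Using the formula φ(n) = n × Π(1 - 1/p) for each prime factor p:
φ(871) = 871 × (1 - 1/13) × (1 - 1/67)
φ(871) = 792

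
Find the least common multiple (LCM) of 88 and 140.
3080

First find GCD(88, 140) using the Euclidean algorithm:
88 = 0 × 140 + 88
140 = 1 × 88 + 52
88 = 1 × 52 + 36
52 = 1 × 36 + 16
36 = 2 × 16 + 4
16 = 4 × 4 + 0
GCD(88, 140) = 4

LCM formula: LCM(a, b) = (a × b) / GCD(a, b)
LCM(88, 140) = (88 × 140) / 4
LCM(88, 140) = 12320 / 4
LCM(88, 140) = 3080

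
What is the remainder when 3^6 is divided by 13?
6 = 4 + 2 (binary 110). Repeated squaring mod 13: 3^1 ≡ 3; 3^2 ≡ 3² = 9 ≡ 9; 3^4 ≡ 9² = 81 ≡ 3. Multiply: 3^6 = 3^4 × 3^2 ≡ 3 × 9 (mod 13): 3 × 9 = 27 ≡ 1. So 3^6 ≡ 1 (mod 13).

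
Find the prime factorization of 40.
2^3 × 5

Divide by primes starting from smallest:
40 ÷ 2 = 20
20 ÷ 2 = 10
10 ÷ 2 = 5
5 ÷ 5 = 1

40 = 2^3 × 5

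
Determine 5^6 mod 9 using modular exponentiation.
6 = 4 + 2 (binary 110). Repeated squaring mod 9: 5^1 ≡ 5; 5^2 ≡ 5² = 25 ≡ 7; 5^4 ≡ 7² = 49 ≡ 4. Multiply: 5^6 = 5^4 × 5^2 ≡ 4 × 7 (mod 9): 4 × 7 = 28 ≡ 1. So 5^6 ≡ 1 (mod 9).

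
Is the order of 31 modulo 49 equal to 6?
Yes, ord_49(31) = 6.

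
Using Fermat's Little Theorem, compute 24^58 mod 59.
By Fermat's Little Theorem, 24^{58} ≡ 1 (mod 59) since 59 is prime and gcd(24, 59) = 1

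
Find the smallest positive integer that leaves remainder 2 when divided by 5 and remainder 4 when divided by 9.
M = 5 × 9 = 45. M₁ = 9, y₁ ≡ 4 (mod 5). M₂ = 5, y₂ ≡ 2 (mod 9). k = 2×9×4 + 4×5×2 ≡ 22 (mod 45). The smallest positive such number is 22.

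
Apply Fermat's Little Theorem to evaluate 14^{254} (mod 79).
67

By Fermat's Little Theorem, a^(p-1) ≡ 1 (mod p) for prime p and gcd(a, p) = 1
Here p = 79, so 14^78 ≡ 1 (mod 79)
We can reduce the exponent: 254 mod 78 = 20
So 14^254 ≡ 14^20 (mod 79)
Computing: 14^20 mod 79 = 67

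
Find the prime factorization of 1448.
2^3 × 181

Divide by primes starting from smallest:
1448 ÷ 2 = 724
724 ÷ 2 = 362
362 ÷ 2 = 181
181 ÷ 181 = 1

1448 = 2^3 × 181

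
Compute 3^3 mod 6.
3 = 2 + 1 (binary 11). Repeated squaring mod 6: 3^1 ≡ 3; 3^2 ≡ 3² = 9 ≡ 3. Multiply: 3^3 = 3^2 × 3^1 ≡ 3 × 3 (mod 6): 3 × 3 = 9 ≡ 3. So 3^3 ≡ 3 (mod 6).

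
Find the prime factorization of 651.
3 × 7 × 31

Divide by primes starting from smallest:
651 ÷ 3 = 217
217 ÷ 7 = 31
31 ÷ 31 = 1

651 = 3 × 7 × 31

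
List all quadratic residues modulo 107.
QRs mod 107: {1, 3, 4, 9, 10, 11, 12, 13, 14, 16, 19, 23, 25, 27, 29, 30, 33, 34, 35, 36, 37, 39, 40, 41, 42, 44, 47, 48, 49, 52, 53, 56, 57, 61, 62, 64, 69, 75, 76, 79, 81, 83, 85, 86, 87, 89, 90, 92, 99, 100, 101, 102, 105}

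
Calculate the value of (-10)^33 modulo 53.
Using repeated squaring. (-10) ≡ 43 (mod 53). 33 = 32 + 1 (binary 100001). Repeated squaring mod 53: 43^1 ≡ 43; 43^2 ≡ 43² = 1849 ≡ 47; 43^4 ≡ 47² = 2209 ≡ 36; 43^8 ≡ 36² = 1296 ≡ 24; 43^16 ≡ 24² = 576 ≡ 46; 43^32 ≡ 46² = 2116 ≡ 49. Multiply: (-10)^33 ≡ 43^32 × 43^1 ≡ 49 × 43 (mod 53): 49 × 43 = 2107 ≡ 40. So (-10)^33 ≡ 40 (mod 53).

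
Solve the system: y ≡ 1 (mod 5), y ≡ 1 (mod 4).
M = 5 × 4 = 20. M₁ = 4, y₁ ≡ 4 (mod 5). M₂ = 5, y₂ ≡ 1 (mod 4). y = 1×4×4 + 1×5×1 ≡ 1 (mod 20)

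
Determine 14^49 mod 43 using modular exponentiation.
Using Fermat: 14^{42} ≡ 1 (mod 43). 49 ≡ 7 (mod 42). So 14^{49} ≡ 14^{7} ≡ 36 (mod 43)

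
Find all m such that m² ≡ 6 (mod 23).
The square roots of 6 mod 23 are 12 and 11. Verify: 12² = 144 ≡ 6 (mod 23)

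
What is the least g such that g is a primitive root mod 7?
p - 1 = 6 has prime divisors 2, 3. h is a primitive root mod 7 iff h^(6/q) ≢ 1 (mod 7) for each such q.
h = 2: 2^3 ≡ 1, 2^2 ≡ 4 (mod 7); 2^3 ≡ 1, so not a primitive root.
h = 3: 3^3 ≡ 6, 3^2 ≡ 2 (mod 7); none is 1, so 3 has order 6 and is a primitive root.
The smallest primitive root mod 7 is g = 3.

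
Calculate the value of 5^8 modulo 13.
8 = 8 (binary 1000). Repeated squaring mod 13: 5^1 ≡ 5; 5^2 ≡ 5² = 25 ≡ 12; 5^4 ≡ 12² = 144 ≡ 1; 5^8 ≡ 1² = 1 ≡ 1. So 5^8 ≡ 1 (mod 13).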